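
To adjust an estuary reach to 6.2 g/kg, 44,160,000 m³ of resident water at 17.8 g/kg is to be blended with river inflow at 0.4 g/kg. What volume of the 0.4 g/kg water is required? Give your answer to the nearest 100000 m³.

88300000 m³

Salt balance: 44,160,000×17.8 + V×0.4 = (44,160,000+V)×6.2
786,048,000 + 0.4V = 273,792,000 + 6.2V
512,256,000 = 5.8V
V = 88,320,000 m³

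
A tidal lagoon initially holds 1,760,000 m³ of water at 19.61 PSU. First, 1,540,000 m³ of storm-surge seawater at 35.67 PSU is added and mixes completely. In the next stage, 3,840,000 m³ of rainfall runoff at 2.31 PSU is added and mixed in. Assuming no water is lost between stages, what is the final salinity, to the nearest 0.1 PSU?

Total salt / total volume:
Initial salt = 1,760,000×19.61 = 34,513,600
After stage 1: salt = 34,513,600 + 1,540,000×35.67 = 89,445,400; volume = 3,300,000 m³; S = 27.105 PSU
After stage 2: salt = 89,445,400 + 3,840,000×2.31 = 98,315,800; volume = 7,140,000 m³
S = 98,315,800 / 7,140,000 = 13.7697 PSU

13.8 PSU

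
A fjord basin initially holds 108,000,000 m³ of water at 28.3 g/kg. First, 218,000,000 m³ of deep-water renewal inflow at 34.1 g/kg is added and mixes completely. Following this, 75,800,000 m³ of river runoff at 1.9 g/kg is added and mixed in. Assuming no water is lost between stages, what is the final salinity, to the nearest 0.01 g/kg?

26.47 g/kg

By conservation of dissolved salt,
Initial salt = 108,000,000×28.3 = 3,056,400,000
After stage 1: salt = 3,056,400,000 + 218,000,000×34.1 = 10,490,200,000; volume = 326,000,000 m³; S = 32.179 g/kg
After stage 2: salt = 10,490,200,000 + 75,800,000×1.9 = 10,634,220,000; volume = 401,800,000 m³
S = 10,634,220,000 / 401,800,000 = 26.4665 g/kg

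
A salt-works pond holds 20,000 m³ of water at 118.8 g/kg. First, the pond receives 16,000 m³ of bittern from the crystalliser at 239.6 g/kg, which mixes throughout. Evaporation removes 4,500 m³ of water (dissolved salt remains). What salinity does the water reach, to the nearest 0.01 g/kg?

197.13 g/kg

After mixing: salt = 20,000×118.8 + 16,000×239.6 = 6,209,600; volume = 36,000 m³
After evaporation: salt unchanged = 6,209,600; volume = 36,000 − 4,500 = 31,500 m³
S = 6,209,600 / 31,500 = 197.1302 g/kg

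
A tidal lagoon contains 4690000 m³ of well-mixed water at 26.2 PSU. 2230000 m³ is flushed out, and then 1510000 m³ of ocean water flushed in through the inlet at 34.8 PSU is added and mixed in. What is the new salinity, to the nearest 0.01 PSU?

Remaining after removal: 2,460,000 m³ at 26.2 PSU (salt = 64,452,000)
After addition: salt = 64,452,000 + 1,510,000×34.8 = 117,000,000; volume = 3,970,000 m³
S = 117,000,000 / 3,970,000 = 29.471 PSU

29.47 PSU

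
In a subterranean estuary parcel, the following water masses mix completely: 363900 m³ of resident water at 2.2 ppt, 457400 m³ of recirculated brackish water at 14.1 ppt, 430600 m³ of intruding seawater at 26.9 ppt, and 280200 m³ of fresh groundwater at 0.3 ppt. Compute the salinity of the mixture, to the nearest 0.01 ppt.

12.35 ppt

Conserving salt mass:
salt = 363,900×2.2 + 457,400×14.1 + 430,600×26.9 + 280,200×0.3 = 800,580 + 6,449,340 + 11,583,140 + 84,060 = 18,917,120
volume = 363,900 + 457,400 + 430,600 + 280,200 = 1,532,100 m³
S = 18,917,120 / 1,532,100 = 12.3472 ppt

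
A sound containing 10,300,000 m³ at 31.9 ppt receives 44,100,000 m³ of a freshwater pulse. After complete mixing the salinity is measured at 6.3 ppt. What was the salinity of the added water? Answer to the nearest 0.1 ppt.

0.3 ppt

Salt balance: 10,300,000×31.9 + 44,100,000×S = 54,400,000×6.3
328,570,000 + 44,100,000·S = 342,720,000
S = (342,720,000 − 328,570,000) / 44,100,000 = 0.3209 ppt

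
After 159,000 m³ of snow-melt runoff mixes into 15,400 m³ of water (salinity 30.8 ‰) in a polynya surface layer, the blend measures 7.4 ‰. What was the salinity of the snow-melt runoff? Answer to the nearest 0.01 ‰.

5.13 ‰

Salt balance: 15,400×30.8 + 159,000×S = 174,400×7.4
474,320 + 159,000·S = 1,290,560
S = (1,290,560 − 474,320) / 159,000 = 5.1336 ‰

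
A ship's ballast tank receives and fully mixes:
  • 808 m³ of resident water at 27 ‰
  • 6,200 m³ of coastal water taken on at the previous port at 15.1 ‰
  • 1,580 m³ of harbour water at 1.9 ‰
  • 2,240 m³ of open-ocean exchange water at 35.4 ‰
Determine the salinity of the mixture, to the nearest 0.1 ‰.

Weighted by volume,
salt = 808×27 + 6,200×15.1 + 1,580×1.9 + 2,240×35.4 = 21,816 + 93,620 + 3,002 + 79,296 = 197,734
volume = 808 + 6,200 + 1,580 + 2,240 = 10,828 m³
S = 197,734 / 10,828 = 18.261 ‰

18.3 ‰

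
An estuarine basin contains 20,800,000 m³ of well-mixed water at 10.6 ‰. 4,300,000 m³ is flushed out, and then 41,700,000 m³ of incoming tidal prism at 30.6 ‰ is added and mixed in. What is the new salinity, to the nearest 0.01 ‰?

Remaining after removal: 16,500,000 m³ at 10.6 ‰ (salt = 174,900,000)
After addition: salt = 174,900,000 + 41,700,000×30.6 = 1,450,920,000; volume = 58,200,000 m³
S = 1,450,920,000 / 58,200,000 = 24.9299 ‰

24.93 ‰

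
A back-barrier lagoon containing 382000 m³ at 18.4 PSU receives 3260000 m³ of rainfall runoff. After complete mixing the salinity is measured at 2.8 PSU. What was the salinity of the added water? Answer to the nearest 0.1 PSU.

1.0 PSU

Salt balance: 382,000×18.4 + 3,260,000×S = 3,642,000×2.8
7,028,800 + 3,260,000·S = 10,197,600
S = (10,197,600 − 7,028,800) / 3,260,000 = 0.972 PSU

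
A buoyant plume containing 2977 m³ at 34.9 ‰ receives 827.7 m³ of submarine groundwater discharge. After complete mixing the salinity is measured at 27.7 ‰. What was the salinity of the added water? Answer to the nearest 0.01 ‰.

Salt balance: 2,977×34.9 + 827.7×S = 3,804.7×27.7
103,897.3 + 827.7·S = 105,390.19
S = (105,390.19 − 103,897.3) / 827.7 = 1.8037 ‰

1.80 ‰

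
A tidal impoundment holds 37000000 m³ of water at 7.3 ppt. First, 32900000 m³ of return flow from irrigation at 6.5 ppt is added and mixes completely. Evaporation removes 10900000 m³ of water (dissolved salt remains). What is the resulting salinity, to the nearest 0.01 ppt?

8.20 ppt

After mixing: salt = 37,000,000×7.3 + 32,900,000×6.5 = 483,950,000; volume = 69,900,000 m³
After evaporation: salt unchanged = 483,950,000; volume = 69,900,000 − 10,900,000 = 59,000,000 m³
S = 483,950,000 / 59,000,000 = 8.2025 ppt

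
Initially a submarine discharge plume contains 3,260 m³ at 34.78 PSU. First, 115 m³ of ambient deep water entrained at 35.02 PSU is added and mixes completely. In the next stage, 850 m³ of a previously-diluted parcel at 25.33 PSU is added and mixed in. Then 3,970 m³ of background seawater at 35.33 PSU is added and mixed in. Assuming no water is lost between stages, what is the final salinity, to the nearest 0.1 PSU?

34.1 PSU

Total salt / total volume:
Initial salt = 3,260×34.78 = 113,382.8
After stage 1: salt = 113,382.8 + 115×35.02 = 117,410.1; volume = 3,375 m³; S = 34.788 PSU
After stage 2: salt = 117,410.1 + 850×25.33 = 138,940.6; volume = 4,225 m³; S = 32.885 PSU
After stage 3: salt = 138,940.6 + 3,970×35.33 = 279,200.7; volume = 8,195 m³
S = 279,200.7 / 8,195 = 34.0696 PSU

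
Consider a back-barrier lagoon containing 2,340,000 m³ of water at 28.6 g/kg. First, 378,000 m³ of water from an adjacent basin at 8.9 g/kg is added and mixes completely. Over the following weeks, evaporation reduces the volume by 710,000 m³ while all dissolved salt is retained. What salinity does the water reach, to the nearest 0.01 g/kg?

35.00 g/kg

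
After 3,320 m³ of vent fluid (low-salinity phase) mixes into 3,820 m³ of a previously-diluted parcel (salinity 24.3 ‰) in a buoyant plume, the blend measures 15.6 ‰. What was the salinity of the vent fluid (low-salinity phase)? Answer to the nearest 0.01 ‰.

5.59 ‰

Salt balance: 3,820×24.3 + 3,320×S = 7,140×15.6
92,826 + 3,320·S = 111,384
S = (111,384 − 92,826) / 3,320 = 5.5898 ‰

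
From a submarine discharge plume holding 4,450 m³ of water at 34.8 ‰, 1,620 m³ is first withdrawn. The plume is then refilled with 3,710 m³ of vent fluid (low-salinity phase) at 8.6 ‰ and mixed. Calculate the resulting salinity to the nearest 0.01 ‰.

19.94 ‰

Remaining after removal: 2,830 m³ at 34.8 ‰ (salt = 98,484)
After addition: salt = 98,484 + 3,710×8.6 = 130,390; volume = 6,540 m³
S = 130,390 / 6,540 = 19.9373 ‰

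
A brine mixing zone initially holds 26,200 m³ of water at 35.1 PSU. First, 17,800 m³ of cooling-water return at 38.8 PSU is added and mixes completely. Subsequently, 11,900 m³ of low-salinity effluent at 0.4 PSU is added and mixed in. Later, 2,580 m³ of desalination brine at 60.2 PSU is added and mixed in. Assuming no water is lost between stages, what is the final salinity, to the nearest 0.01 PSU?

30.27 PSU

By conservation of dissolved salt,
Initial salt = 26,200×35.1 = 919,620
After stage 1: salt = 919,620 + 17,800×38.8 = 1,610,260; volume = 44,000 m³; S = 36.597 PSU
After stage 2: salt = 1,610,260 + 11,900×0.4 = 1,615,020; volume = 55,900 m³; S = 28.891 PSU
After stage 3: salt = 1,615,020 + 2,580×60.2 = 1,770,336; volume = 58,480 m³
S = 1,770,336 / 58,480 = 30.2725 PSU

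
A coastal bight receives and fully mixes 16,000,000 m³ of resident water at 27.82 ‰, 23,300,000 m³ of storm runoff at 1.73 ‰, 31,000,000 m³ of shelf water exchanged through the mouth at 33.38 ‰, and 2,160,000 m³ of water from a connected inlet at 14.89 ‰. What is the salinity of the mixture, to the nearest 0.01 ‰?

Weighted by volume,
salt = 16,000,000×27.82 + 23,300,000×1.73 + 31,000,000×33.38 + 2,160,000×14.89 = 445,120,000 + 40,309,000 + 1,034,780,000 + 32,162,400 = 1,552,371,400
volume = 16,000,000 + 23,300,000 + 31,000,000 + 2,160,000 = 72,460,000 m³
S = 1,552,371,400 / 72,460,000 = 21.4238 ‰

21.42 ‰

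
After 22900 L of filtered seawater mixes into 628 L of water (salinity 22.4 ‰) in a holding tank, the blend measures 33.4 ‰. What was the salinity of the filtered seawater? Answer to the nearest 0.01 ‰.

33.70 ‰

Salt balance: 628×22.4 + 22,900×S = 23,528×33.4
14,067.2 + 22,900·S = 785,835.2
S = (785,835.2 − 14,067.2) / 22,900 = 33.7017 ‰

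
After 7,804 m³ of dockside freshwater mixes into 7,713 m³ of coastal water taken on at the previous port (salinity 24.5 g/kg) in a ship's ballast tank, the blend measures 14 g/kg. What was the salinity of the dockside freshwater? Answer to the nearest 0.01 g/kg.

3.62 g/kg

Salt balance: 7,713×24.5 + 7,804×S = 15,517×14
188,968.5 + 7,804·S = 217,238
S = (217,238 − 188,968.5) / 7,804 = 3.6224 g/kg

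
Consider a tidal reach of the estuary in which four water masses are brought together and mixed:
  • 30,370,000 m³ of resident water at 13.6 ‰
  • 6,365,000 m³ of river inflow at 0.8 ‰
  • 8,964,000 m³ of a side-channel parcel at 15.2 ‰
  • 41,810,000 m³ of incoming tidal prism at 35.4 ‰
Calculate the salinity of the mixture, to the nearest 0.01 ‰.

23.25 ‰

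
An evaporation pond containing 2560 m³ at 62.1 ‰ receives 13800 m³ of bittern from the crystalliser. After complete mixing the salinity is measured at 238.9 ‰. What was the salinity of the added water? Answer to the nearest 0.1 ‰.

271.7 ‰

Salt balance: 2,560×62.1 + 13,800×S = 16,360×238.9
158,976 + 13,800·S = 3,908,404
S = (3,908,404 − 158,976) / 13,800 = 271.6977 ‰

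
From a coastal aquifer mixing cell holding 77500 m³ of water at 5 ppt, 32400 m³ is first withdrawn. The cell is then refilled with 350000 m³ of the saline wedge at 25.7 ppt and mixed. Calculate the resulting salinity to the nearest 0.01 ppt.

23.34 ppt

Remaining after removal: 45,100 m³ at 5 ppt (salt = 225,500)
After addition: salt = 225,500 + 350,000×25.7 = 9,220,500; volume = 395,100 m³
S = 9,220,500 / 395,100 = 23.3371 ppt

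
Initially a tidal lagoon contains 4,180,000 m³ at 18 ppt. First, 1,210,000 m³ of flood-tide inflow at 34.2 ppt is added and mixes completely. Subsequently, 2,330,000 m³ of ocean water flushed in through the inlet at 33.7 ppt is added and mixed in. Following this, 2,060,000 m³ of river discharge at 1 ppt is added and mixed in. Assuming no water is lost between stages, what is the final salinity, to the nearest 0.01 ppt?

20.16 ppt

Weighted by volume,
Initial salt = 4,180,000×18 = 75,240,000
After stage 1: salt = 75,240,000 + 1,210,000×34.2 = 116,622,000; volume = 5,390,000 m³; S = 21.637 ppt
After stage 2: salt = 116,622,000 + 2,330,000×33.7 = 195,143,000; volume = 7,720,000 m³; S = 25.278 ppt
After stage 3: salt = 195,143,000 + 2,060,000×1 = 197,203,000; volume = 9,780,000 m³
S = 197,203,000 / 9,780,000 = 20.1639 ppt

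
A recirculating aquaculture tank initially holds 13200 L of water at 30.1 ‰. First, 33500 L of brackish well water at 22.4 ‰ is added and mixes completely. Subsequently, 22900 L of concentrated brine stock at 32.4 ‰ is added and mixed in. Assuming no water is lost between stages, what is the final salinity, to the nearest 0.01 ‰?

Total salt / total volume:
Initial salt = 13,200×30.1 = 397,320
After stage 1: salt = 397,320 + 33,500×22.4 = 1,147,720; volume = 46,700 L; S = 24.576 ‰
After stage 2: salt = 1,147,720 + 22,900×32.4 = 1,889,680; volume = 69,600 L
S = 1,889,680 / 69,600 = 27.1506 ‰

27.15 ‰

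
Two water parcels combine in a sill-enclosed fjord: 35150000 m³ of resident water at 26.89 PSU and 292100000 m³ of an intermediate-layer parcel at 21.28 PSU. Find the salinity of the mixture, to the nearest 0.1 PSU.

Conserving salt mass:
salt = 35,150,000×26.89 + 292,100,000×21.28 = 945,183,500 + 6,215,888,000 = 7,161,071,500
volume = 35,150,000 + 292,100,000 = 327,250,000 m³
S = 7,161,071,500 / 327,250,000 = 21.883 PSU

21.9 PSU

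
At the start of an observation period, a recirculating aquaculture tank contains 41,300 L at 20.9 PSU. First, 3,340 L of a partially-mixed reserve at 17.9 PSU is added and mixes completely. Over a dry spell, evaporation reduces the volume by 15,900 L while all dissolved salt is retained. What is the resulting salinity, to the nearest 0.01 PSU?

After mixing: salt = 41,300×20.9 + 3,340×17.9 = 922,956; volume = 44,640 L
After evaporation: salt unchanged = 922,956; volume = 44,640 − 15,900 = 28,740 L
S = 922,956 / 28,740 = 32.114 PSU

32.11 PSU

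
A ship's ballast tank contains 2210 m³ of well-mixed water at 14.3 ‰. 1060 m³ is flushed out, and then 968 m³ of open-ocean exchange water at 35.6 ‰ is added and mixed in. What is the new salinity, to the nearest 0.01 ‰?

Remaining after removal: 1,150 m³ at 14.3 ‰ (salt = 16,445)
After addition: salt = 16,445 + 968×35.6 = 50,905.8; volume = 2,118 m³
S = 50,905.8 / 2,118 = 24.0348 ‰

24.03 ‰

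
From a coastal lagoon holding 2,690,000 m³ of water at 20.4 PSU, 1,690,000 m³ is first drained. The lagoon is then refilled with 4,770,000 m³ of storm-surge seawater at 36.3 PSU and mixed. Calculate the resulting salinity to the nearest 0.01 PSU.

33.54 PSU

Remaining after removal: 1,000,000 m³ at 20.4 PSU (salt = 20,400,000)
After addition: salt = 20,400,000 + 4,770,000×36.3 = 193,551,000; volume = 5,770,000 m³
S = 193,551,000 / 5,770,000 = 33.5444 PSU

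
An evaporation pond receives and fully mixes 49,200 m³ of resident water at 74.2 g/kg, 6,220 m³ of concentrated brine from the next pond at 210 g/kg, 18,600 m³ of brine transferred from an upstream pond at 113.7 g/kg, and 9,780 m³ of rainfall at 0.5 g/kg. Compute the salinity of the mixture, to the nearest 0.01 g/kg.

84.45 g/kg

Salt balance:
salt = 49,200×74.2 + 6,220×210 + 18,600×113.7 + 9,780×0.5 = 3,650,640 + 1,306,200 + 2,114,820 + 4,890 = 7,076,550
volume = 49,200 + 6,220 + 18,600 + 9,780 = 83,800 m³
S = 7,076,550 / 83,800 = 84.4457 g/kg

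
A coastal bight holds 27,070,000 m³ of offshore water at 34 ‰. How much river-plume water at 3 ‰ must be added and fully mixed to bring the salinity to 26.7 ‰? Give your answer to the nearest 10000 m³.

8340000 m³

Salt balance: 27,070,000×34 + V×3 = (27,070,000+V)×26.7
920,380,000 + 3V = 722,769,000 + 26.7V
197,611,000 = 23.7V
V = 8,338,016.88 m³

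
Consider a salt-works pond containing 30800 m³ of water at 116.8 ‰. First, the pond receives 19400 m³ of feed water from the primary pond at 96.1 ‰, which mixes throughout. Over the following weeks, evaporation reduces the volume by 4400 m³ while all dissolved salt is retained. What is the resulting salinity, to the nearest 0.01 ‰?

119.25 ‰

After mixing: salt = 30,800×116.8 + 19,400×96.1 = 5,461,780; volume = 50,200 m³
After evaporation: salt unchanged = 5,461,780; volume = 50,200 − 4,400 = 45,800 m³
S = 5,461,780 / 45,800 = 119.2528 ‰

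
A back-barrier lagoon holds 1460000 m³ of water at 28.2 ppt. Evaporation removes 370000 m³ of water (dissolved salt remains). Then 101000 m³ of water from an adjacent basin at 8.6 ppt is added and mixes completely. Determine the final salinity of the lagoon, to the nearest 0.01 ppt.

35.30 ppt

After evaporation: salt = 1,460,000×28.2 = 41,172,000; volume = 1,460,000 − 370,000 = 1,090,000 m³
After mixing: salt = 41,172,000 + 101,000×8.6 = 42,040,600; volume = 1,090,000 + 101,000 = 1,191,000 m³
S = 42,040,600 / 1,191,000 = 35.2986 ppt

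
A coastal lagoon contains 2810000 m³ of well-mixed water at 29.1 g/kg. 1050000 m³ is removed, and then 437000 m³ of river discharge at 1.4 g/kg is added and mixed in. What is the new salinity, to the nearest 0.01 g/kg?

23.59 g/kg

Remaining after removal: 1,760,000 m³ at 29.1 g/kg (salt = 51,216,000)
After addition: salt = 51,216,000 + 437,000×1.4 = 51,827,800; volume = 2,197,000 m³
S = 51,827,800 / 2,197,000 = 23.5903 g/kg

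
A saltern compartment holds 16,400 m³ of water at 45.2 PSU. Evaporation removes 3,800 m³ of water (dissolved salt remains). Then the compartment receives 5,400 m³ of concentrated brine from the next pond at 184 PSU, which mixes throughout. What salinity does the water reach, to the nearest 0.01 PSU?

96.38 PSU

After evaporation: salt = 16,400×45.2 = 741,280; volume = 16,400 − 3,800 = 12,600 m³
After mixing: salt = 741,280 + 5,400×184 = 1,734,880; volume = 12,600 + 5,400 = 18,000 m³
S = 1,734,880 / 18,000 = 96.3822 PSU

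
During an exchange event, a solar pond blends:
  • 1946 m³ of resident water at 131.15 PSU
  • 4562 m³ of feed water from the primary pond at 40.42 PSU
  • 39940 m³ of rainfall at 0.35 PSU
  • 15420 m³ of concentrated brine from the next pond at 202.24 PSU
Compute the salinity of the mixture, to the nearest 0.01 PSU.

57.74 PSU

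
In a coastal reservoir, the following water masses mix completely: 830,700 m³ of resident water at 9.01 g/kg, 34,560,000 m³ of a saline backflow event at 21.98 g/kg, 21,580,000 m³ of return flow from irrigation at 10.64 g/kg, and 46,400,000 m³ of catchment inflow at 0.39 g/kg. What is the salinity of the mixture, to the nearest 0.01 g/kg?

Mass of salt is conserved:
salt = 830,700×9.01 + 34,560,000×21.98 + 21,580,000×10.64 + 46,400,000×0.39 = 7,484,607 + 759,628,800 + 229,611,200 + 18,096,000 = 1,014,820,607
volume = 830,700 + 34,560,000 + 21,580,000 + 46,400,000 = 103,370,700 m³
S = 1,014,820,607 / 103,370,700 = 9.8173 g/kg

9.82 g/kg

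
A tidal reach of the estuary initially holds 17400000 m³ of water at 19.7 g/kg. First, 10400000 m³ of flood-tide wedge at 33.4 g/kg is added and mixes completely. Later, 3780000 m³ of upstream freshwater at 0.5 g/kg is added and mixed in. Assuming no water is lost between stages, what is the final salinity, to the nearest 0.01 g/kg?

21.91 g/kg

Total salt / total volume:
Initial salt = 17,400,000×19.7 = 342,780,000
After stage 1: salt = 342,780,000 + 10,400,000×33.4 = 690,140,000; volume = 27,800,000 m³; S = 24.825 g/kg
After stage 2: salt = 690,140,000 + 3,780,000×0.5 = 692,030,000; volume = 31,580,000 m³
S = 692,030,000 / 31,580,000 = 21.9136 g/kg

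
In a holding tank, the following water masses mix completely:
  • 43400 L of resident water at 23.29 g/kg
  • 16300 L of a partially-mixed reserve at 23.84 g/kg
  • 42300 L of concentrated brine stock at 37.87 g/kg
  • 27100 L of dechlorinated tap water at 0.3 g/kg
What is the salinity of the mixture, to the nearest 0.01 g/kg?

23.31 g/kg

Conserving salt mass:
salt = 43,400×23.29 + 16,300×23.84 + 42,300×37.87 + 27,100×0.3 = 1,010,786 + 388,592 + 1,601,901 + 8,130 = 3,009,409
volume = 43,400 + 16,300 + 42,300 + 27,100 = 129,100 L
S = 3,009,409 / 129,100 = 23.3107 g/kg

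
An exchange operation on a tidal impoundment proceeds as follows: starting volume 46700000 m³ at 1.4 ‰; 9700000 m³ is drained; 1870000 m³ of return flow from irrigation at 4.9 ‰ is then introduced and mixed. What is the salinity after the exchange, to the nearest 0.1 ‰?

Remaining after removal: 37,000,000 m³ at 1.4 ‰ (salt = 51,800,000)
After addition: salt = 51,800,000 + 1,870,000×4.9 = 60,963,000; volume = 38,870,000 m³
S = 60,963,000 / 38,870,000 = 1.5684 ‰

1.6 ‰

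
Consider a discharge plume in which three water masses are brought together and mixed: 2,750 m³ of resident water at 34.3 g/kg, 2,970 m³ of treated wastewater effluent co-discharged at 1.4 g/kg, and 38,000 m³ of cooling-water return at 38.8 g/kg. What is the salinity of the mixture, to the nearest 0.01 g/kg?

Total salt / total volume:
salt = 2,750×34.3 + 2,970×1.4 + 38,000×38.8 = 94,325 + 4,158 + 1,474,400 = 1,572,883
volume = 2,750 + 2,970 + 38,000 = 43,720 m³
S = 1,572,883 / 43,720 = 35.9763 g/kg

35.98 g/kg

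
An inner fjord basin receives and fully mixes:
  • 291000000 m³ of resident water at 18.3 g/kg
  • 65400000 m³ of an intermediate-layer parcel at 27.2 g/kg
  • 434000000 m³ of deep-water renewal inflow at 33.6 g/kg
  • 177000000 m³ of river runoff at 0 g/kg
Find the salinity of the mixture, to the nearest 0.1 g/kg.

Conserving salt mass:
salt = 291,000,000×18.3 + 65,400,000×27.2 + 434,000,000×33.6 + 177,000,000×0 = 5,325,300,000 + 1,778,880,000 + 14,582,400,000 + 0 = 21,686,580,000
volume = 291,000,000 + 65,400,000 + 434,000,000 + 177,000,000 = 967,400,000 m³
S = 21,686,580,000 / 967,400,000 = 22.417 g/kg

22.4 g/kg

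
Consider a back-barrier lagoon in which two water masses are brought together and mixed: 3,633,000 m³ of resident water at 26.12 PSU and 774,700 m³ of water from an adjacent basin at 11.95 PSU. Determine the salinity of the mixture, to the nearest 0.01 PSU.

23.63 PSU

By conservation of dissolved salt,
salt = 3,633,000×26.12 + 774,700×11.95 = 94,893,960 + 9,257,665 = 104,151,625
volume = 3,633,000 + 774,700 = 4,407,700 m³
S = 104,151,625 / 4,407,700 = 23.6295 PSU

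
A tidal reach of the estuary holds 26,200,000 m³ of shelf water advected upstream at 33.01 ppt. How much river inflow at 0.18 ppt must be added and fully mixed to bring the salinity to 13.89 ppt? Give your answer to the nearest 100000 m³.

36500000 m³

Salt balance: 26,200,000×33.01 + V×0.18 = (26,200,000+V)×13.89
864,862,000 + 0.18V = 363,918,000 + 13.89V
500,944,000 = 13.71V
V = 36,538,584.97 m³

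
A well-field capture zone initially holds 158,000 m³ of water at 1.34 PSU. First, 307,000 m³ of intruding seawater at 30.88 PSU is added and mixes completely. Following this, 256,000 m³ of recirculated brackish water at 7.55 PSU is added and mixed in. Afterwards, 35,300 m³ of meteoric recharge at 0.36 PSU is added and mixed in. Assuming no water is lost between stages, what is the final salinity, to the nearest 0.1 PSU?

Total salt / total volume:
Initial salt = 158,000×1.34 = 211,720
After stage 1: salt = 211,720 + 307,000×30.88 = 9,691,880; volume = 465,000 m³; S = 20.843 PSU
After stage 2: salt = 9,691,880 + 256,000×7.55 = 11,624,680; volume = 721,000 m³; S = 16.123 PSU
After stage 3: salt = 11,624,680 + 35,300×0.36 = 11,637,388; volume = 756,300 m³
S = 11,637,388 / 756,300 = 15.3873 PSU

15.4 PSU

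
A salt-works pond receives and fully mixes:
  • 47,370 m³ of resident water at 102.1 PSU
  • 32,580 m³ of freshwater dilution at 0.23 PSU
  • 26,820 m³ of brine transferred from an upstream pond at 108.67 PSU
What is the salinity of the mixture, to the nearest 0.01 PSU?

72.67 PSU

Conserving salt mass:
salt = 47,370×102.1 + 32,580×0.23 + 26,820×108.67 = 4,836,477 + 7,493.4 + 2,914,529.4 = 7,758,499.8
volume = 47,370 + 32,580 + 26,820 = 106,770 m³
S = 7,758,499.8 / 106,770 = 72.6655 PSU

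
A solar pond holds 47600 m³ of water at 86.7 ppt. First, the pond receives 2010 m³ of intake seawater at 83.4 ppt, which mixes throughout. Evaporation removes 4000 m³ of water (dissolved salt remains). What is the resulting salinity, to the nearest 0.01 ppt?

After mixing: salt = 47,600×86.7 + 2,010×83.4 = 4,294,554; volume = 49,610 m³
After evaporation: salt unchanged = 4,294,554; volume = 49,610 − 4,000 = 45,610 m³
S = 4,294,554 / 45,610 = 94.1582 ppt

94.16 ppt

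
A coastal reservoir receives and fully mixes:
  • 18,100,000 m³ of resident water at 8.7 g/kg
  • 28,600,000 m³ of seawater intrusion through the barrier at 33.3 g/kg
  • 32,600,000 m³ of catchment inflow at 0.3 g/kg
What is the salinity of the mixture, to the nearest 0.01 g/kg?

By conservation of dissolved salt,
salt = 18,100,000×8.7 + 28,600,000×33.3 + 32,600,000×0.3 = 157,470,000 + 952,380,000 + 9,780,000 = 1,119,630,000
volume = 18,100,000 + 28,600,000 + 32,600,000 = 79,300,000 m³
S = 1,119,630,000 / 79,300,000 = 14.1189 g/kg

14.12 g/kg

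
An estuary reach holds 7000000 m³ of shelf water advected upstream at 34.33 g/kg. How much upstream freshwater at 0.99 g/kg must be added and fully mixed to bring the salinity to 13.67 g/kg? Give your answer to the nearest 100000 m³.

11400000 m³

Salt balance: 7,000,000×34.33 + V×0.99 = (7,000,000+V)×13.67
240,310,000 + 0.99V = 95,690,000 + 13.67V
144,620,000 = 12.68V
V = 11,405,362.78 m³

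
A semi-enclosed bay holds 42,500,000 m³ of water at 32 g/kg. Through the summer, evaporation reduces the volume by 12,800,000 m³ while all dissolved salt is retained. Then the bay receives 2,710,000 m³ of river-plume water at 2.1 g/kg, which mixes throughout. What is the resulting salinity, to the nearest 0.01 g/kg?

After evaporation: salt = 42,500,000×32 = 1,360,000,000; volume = 42,500,000 − 12,800,000 = 29,700,000 m³
After mixing: salt = 1,360,000,000 + 2,710,000×2.1 = 1,365,691,000; volume = 29,700,000 + 2,710,000 = 32,410,000 m³
S = 1,365,691,000 / 32,410,000 = 42.138 g/kg

42.14 g/kg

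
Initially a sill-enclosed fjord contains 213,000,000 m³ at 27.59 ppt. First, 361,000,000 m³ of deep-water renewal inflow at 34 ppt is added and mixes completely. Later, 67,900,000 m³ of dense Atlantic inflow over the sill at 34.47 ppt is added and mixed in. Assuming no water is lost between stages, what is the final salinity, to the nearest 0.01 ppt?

Conserving salt mass:
Initial salt = 213,000,000×27.59 = 5,876,670,000
After stage 1: salt = 5,876,670,000 + 361,000,000×34 = 18,150,670,000; volume = 574,000,000 m³; S = 31.621 ppt
After stage 2: salt = 18,150,670,000 + 67,900,000×34.47 = 20,491,183,000; volume = 641,900,000 m³
S = 20,491,183,000 / 641,900,000 = 31.9227 ppt

31.92 ppt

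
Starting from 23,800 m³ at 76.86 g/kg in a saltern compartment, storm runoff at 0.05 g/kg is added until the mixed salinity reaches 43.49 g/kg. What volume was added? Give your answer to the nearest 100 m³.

18300 m³

Salt balance: 23,800×76.86 + V×0.05 = (23,800+V)×43.49
1,829,268 + 0.05V = 1,035,062 + 43.49V
794,206 = 43.44V
V = 18,282.83 m³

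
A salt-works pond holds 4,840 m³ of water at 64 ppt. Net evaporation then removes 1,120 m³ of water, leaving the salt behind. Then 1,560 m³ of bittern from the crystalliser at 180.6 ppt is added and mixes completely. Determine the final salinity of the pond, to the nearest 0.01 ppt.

112.03 ppt

After evaporation: salt = 4,840×64 = 309,760; volume = 4,840 − 1,120 = 3,720 m³
After mixing: salt = 309,760 + 1,560×180.6 = 591,496; volume = 3,720 + 1,560 = 5,280 m³
S = 591,496 / 5,280 = 112.0258 ppt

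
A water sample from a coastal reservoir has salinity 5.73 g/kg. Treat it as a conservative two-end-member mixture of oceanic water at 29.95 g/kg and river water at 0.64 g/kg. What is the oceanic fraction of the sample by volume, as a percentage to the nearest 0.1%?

17.4%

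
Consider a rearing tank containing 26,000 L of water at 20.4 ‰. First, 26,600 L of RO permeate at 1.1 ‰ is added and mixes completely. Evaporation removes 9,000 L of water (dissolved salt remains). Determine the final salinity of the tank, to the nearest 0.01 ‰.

12.84 ‰

After mixing: salt = 26,000×20.4 + 26,600×1.1 = 559,660; volume = 52,600 L
After evaporation: salt unchanged = 559,660; volume = 52,600 − 9,000 = 43,600 L
S = 559,660 / 43,600 = 12.8362 ‰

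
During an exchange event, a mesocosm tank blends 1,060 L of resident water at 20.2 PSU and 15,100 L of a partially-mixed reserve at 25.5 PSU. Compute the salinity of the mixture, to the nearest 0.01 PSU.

Weighted by volume,
salt = 1,060×20.2 + 15,100×25.5 = 21,412 + 385,050 = 406,462
volume = 1,060 + 15,100 = 16,160 L
S = 406,462 / 16,160 = 25.1524 PSU

25.15 PSU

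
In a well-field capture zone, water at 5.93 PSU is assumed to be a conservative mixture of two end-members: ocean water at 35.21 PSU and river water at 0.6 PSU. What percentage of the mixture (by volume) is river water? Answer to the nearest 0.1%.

84.6%

Let f be the freshwater fraction. Salt balance per unit volume:
f×0.6 + (1−f)×35.21 = 5.93
f = (35.21 − 5.93) / (35.21 − 0.6) = 29.28/34.61 = 0.846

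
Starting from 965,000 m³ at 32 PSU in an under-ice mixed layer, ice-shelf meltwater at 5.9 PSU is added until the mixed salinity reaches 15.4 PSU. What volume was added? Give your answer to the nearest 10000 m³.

1690000 m³

Salt balance: 965,000×32 + V×5.9 = (965,000+V)×15.4
30,880,000 + 5.9V = 14,861,000 + 15.4V
16,019,000 = 9.5V
V = 1,686,210.53 m³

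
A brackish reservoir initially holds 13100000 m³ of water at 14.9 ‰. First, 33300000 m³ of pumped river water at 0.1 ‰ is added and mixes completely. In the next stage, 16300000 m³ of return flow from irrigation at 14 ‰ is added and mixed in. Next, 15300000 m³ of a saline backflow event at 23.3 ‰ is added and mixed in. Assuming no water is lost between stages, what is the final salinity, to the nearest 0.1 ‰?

10.0 ‰

Mass of salt is conserved:
Initial salt = 13,100,000×14.9 = 195,190,000
After stage 1: salt = 195,190,000 + 33,300,000×0.1 = 198,520,000; volume = 46,400,000 m³; S = 4.278 ‰
After stage 2: salt = 198,520,000 + 16,300,000×14 = 426,720,000; volume = 62,700,000 m³; S = 6.806 ‰
After stage 3: salt = 426,720,000 + 15,300,000×23.3 = 783,210,000; volume = 78,000,000 m³
S = 783,210,000 / 78,000,000 = 10.0412 ‰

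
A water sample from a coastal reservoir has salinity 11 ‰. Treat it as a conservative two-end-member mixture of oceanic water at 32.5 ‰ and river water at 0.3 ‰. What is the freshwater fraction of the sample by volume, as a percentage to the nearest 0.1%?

Let f be the freshwater fraction. Salt balance per unit volume:
f×0.3 + (1−f)×32.5 = 11
f = (32.5 − 11) / (32.5 − 0.3) = 21.5/32.2 = 0.6677

66.8%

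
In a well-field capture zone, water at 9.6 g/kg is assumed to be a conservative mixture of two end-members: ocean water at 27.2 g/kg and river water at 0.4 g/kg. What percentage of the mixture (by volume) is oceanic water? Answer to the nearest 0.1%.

34.3%

Let g be the oceanic fraction. Salt balance per unit volume:
g×27.2 + (1−g)×0.4 = 9.6
g = (9.6 − 0.4) / (27.2 − 0.4) = 9.2/26.8 = 0.3433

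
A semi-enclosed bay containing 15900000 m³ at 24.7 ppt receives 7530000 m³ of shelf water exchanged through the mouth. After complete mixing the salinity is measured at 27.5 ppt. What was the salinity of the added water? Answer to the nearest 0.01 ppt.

33.41 ppt

Salt balance: 15,900,000×24.7 + 7,530,000×S = 23,430,000×27.5
392,730,000 + 7,530,000·S = 644,325,000
S = (644,325,000 − 392,730,000) / 7,530,000 = 33.4124 ppt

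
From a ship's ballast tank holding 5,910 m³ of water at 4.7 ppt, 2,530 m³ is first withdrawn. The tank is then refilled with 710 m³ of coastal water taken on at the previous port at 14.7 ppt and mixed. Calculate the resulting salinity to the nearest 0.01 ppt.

6.44 ppt

Remaining after removal: 3,380 m³ at 4.7 ppt (salt = 15,886)
After addition: salt = 15,886 + 710×14.7 = 26,323; volume = 4,090 m³
S = 26,323 / 4,090 = 6.4359 ppt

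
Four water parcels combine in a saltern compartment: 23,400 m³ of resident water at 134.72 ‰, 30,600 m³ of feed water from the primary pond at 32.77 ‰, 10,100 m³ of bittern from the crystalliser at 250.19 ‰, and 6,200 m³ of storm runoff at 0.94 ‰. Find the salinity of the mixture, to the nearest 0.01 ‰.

95.13 ‰

Conserving salt mass:
salt = 23,400×134.72 + 30,600×32.77 + 10,100×250.19 + 6,200×0.94 = 3,152,448 + 1,002,762 + 2,526,919 + 5,828 = 6,687,957
volume = 23,400 + 30,600 + 10,100 + 6,200 = 70,300 m³
S = 6,687,957 / 70,300 = 95.1345 ‰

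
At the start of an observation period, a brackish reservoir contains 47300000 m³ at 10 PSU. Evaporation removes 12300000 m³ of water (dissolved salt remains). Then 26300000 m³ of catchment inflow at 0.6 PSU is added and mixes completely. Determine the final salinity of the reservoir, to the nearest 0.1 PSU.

8.0 PSU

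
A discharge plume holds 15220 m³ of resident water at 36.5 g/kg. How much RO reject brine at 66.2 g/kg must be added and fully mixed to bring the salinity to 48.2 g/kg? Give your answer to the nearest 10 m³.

Salt balance: 15,220×36.5 + V×66.2 = (15,220+V)×48.2
555,530 + 66.2V = 733,604 + 48.2V
178,074 = 18V
V = 9,893 m³

9890 m³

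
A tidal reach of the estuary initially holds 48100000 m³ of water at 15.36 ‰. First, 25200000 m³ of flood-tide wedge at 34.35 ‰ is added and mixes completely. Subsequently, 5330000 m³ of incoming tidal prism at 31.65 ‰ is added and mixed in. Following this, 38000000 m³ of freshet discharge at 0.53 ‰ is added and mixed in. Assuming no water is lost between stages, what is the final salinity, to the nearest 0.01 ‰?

Total salt / total volume:
Initial salt = 48,100,000×15.36 = 738,816,000
After stage 1: salt = 738,816,000 + 25,200,000×34.35 = 1,604,436,000; volume = 73,300,000 m³; S = 21.889 ‰
After stage 2: salt = 1,604,436,000 + 5,330,000×31.65 = 1,773,130,500; volume = 78,630,000 m³; S = 22.55 ‰
After stage 3: salt = 1,773,130,500 + 38,000,000×0.53 = 1,793,270,500; volume = 116,630,000 m³
S = 1,793,270,500 / 116,630,000 = 15.3757 ‰

15.38 ‰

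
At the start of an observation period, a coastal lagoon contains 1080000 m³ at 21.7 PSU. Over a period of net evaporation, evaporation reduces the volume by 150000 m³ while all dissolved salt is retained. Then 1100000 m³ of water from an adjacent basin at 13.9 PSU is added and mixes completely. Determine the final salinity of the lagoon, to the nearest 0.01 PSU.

19.08 PSU

After evaporation: salt = 1,080,000×21.7 = 23,436,000; volume = 1,080,000 − 150,000 = 930,000 m³
After mixing: salt = 23,436,000 + 1,100,000×13.9 = 38,726,000; volume = 930,000 + 1,100,000 = 2,030,000 m³
S = 38,726,000 / 2,030,000 = 19.0768 PSU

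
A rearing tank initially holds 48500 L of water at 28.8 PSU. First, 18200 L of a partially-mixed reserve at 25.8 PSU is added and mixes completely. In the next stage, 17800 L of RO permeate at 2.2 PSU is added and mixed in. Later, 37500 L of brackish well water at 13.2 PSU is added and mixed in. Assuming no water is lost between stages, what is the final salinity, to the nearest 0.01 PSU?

19.68 PSU

Weighted by volume,
Initial salt = 48,500×28.8 = 1,396,800
After stage 1: salt = 1,396,800 + 18,200×25.8 = 1,866,360; volume = 66,700 L; S = 27.981 PSU
After stage 2: salt = 1,866,360 + 17,800×2.2 = 1,905,520; volume = 84,500 L; S = 22.551 PSU
After stage 3: salt = 1,905,520 + 37,500×13.2 = 2,400,520; volume = 122,000 L
S = 2,400,520 / 122,000 = 19.6764 PSU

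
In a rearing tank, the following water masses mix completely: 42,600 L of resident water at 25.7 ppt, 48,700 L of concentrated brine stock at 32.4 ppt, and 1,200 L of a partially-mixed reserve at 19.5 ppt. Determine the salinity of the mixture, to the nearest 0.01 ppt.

29.15 ppt

Weighted by volume,
salt = 42,600×25.7 + 48,700×32.4 + 1,200×19.5 = 1,094,820 + 1,577,880 + 23,400 = 2,696,100
volume = 42,600 + 48,700 + 1,200 = 92,500 L
S = 2,696,100 / 92,500 = 29.147 ppt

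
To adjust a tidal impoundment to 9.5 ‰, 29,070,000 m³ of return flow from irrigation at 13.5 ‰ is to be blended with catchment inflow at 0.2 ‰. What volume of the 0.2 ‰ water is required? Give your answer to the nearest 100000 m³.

Salt balance: 29,070,000×13.5 + V×0.2 = (29,070,000+V)×9.5
392,445,000 + 0.2V = 276,165,000 + 9.5V
116,280,000 = 9.3V
V = 12,503,225.81 m³

12500000 m³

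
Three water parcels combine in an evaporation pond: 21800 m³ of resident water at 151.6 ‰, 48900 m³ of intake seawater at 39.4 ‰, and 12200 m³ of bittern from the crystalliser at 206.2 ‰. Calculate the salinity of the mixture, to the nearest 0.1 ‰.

Salt balance:
salt = 21,800×151.6 + 48,900×39.4 + 12,200×206.2 = 3,304,880 + 1,926,660 + 2,515,640 = 7,747,180
volume = 21,800 + 48,900 + 12,200 = 82,900 m³
S = 7,747,180 / 82,900 = 93.452 ‰

93.5 ‰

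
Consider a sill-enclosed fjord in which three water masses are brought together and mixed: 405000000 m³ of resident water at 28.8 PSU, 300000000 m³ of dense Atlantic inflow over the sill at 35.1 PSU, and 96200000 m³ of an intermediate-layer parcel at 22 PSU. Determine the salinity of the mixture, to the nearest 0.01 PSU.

By conservation of dissolved salt,
salt = 405,000,000×28.8 + 300,000,000×35.1 + 96,200,000×22 = 11,664,000,000 + 10,530,000,000 + 2,116,400,000 = 24,310,400,000
volume = 405,000,000 + 300,000,000 + 96,200,000 = 801,200,000 m³
S = 24,310,400,000 / 801,200,000 = 30.3425 PSU

30.34 PSU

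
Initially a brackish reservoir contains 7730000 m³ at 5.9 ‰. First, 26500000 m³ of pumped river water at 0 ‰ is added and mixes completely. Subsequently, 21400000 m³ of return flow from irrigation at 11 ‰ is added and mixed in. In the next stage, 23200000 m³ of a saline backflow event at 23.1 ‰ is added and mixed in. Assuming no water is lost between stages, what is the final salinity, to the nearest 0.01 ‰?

10.36 ‰

Weighted by volume,
Initial salt = 7,730,000×5.9 = 45,607,000
After stage 1: salt = 45,607,000 + 26,500,000×0 = 45,607,000; volume = 34,230,000 m³; S = 1.332 ‰
After stage 2: salt = 45,607,000 + 21,400,000×11 = 281,007,000; volume = 55,630,000 m³; S = 5.051 ‰
After stage 3: salt = 281,007,000 + 23,200,000×23.1 = 816,927,000; volume = 78,830,000 m³
S = 816,927,000 / 78,830,000 = 10.3631 ‰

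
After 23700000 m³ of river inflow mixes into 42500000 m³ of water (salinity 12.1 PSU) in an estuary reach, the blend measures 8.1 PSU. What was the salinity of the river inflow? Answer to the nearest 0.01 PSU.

Salt balance: 42,500,000×12.1 + 23,700,000×S = 66,200,000×8.1
514,250,000 + 23,700,000·S = 536,220,000
S = (536,220,000 − 514,250,000) / 23,700,000 = 0.927 PSU

0.93 PSU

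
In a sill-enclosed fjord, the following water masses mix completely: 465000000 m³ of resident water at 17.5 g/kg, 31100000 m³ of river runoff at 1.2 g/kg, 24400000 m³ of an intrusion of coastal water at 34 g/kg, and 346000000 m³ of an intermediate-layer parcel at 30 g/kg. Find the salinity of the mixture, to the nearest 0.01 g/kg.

22.37 g/kg

Salt balance:
salt = 465,000,000×17.5 + 31,100,000×1.2 + 24,400,000×34 + 346,000,000×30 = 8,137,500,000 + 37,320,000 + 829,600,000 + 10,380,000,000 = 19,384,420,000
volume = 465,000,000 + 31,100,000 + 24,400,000 + 346,000,000 = 866,500,000 m³
S = 19,384,420,000 / 866,500,000 = 22.3709 g/kg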